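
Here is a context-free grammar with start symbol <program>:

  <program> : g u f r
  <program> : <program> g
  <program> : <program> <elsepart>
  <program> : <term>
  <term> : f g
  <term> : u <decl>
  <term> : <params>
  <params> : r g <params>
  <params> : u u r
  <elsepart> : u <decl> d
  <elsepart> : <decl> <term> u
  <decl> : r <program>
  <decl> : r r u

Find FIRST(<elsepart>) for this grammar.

<elsepart> : u <decl> d contributes {u}.
From <elsepart> : <decl> <term> u: add FIRST(<decl>) = { r }.
Union: FIRST(<elsepart>) = { r, u }.

{ r, u }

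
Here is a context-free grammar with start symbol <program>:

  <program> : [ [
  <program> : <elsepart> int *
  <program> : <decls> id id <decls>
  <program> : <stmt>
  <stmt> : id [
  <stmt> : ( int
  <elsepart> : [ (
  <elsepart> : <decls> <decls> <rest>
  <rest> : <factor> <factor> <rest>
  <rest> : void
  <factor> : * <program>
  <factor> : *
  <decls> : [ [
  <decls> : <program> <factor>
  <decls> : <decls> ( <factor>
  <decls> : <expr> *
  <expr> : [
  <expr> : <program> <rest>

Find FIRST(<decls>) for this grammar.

{ (, [, id }

<decls> : [ [ contributes {[}.
From <decls> : <program> <factor>: add FIRST(<program>) = { (, [, id }.
From <decls> : <decls> ( <factor>: add FIRST(<decls>) = { (, [, id }.
From <decls> : <expr> *: add FIRST(<expr>) = { (, [, id }.
Union: FIRST(<decls>) = { (, [, id }.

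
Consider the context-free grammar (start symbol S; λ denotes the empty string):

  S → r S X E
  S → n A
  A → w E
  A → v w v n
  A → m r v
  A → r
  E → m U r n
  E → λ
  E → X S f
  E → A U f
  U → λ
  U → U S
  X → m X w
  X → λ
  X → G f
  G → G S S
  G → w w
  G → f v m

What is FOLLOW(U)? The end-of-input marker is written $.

In E → m U r n: add FIRST(r n) = { r }.
In E → A U f: add FIRST(f) = { f }.
In U → U S: add FIRST(S) = { n, r }.
Union: FOLLOW(U) = { f, n, r }.

{ f, n, r }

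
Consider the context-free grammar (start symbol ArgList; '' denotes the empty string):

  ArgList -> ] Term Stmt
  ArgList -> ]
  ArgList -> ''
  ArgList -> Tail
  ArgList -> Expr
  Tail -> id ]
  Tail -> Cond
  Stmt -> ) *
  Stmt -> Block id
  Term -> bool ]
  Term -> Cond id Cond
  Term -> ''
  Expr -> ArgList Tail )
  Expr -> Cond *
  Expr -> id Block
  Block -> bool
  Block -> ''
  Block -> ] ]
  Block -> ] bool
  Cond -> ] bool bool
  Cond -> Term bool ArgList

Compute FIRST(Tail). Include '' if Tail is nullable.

Tail -> id ] contributes {id}.
From Tail -> Cond: add FIRST(Cond) = { ], bool }.
Union: FIRST(Tail) = { ], bool, id }.

{ ], bool, id }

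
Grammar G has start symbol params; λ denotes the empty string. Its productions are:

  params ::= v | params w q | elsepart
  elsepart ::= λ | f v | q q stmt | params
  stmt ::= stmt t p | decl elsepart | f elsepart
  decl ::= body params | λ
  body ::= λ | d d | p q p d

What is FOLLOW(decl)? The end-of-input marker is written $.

In stmt ::= decl elsepart: add FIRST(elsepart)\{λ} = { f, q, v, w }.
  Since elsepart is nullable, also add FOLLOW(stmt) = { $, f, q, t, v, w }.
Union: FOLLOW(decl) = { $, f, q, t, v, w }.

{ $, f, q, t, v, w }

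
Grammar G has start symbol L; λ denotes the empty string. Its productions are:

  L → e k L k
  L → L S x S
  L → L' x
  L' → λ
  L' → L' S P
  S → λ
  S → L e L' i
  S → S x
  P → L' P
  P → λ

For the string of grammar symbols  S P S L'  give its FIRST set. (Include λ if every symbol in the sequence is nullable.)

{ e, x, λ }

Add FIRST(S)\{λ} = { e, x }; S is nullable, continue.
Add FIRST(P)\{λ} = { e, x }; P is nullable, continue.
Add FIRST(S)\{λ} = { e, x }; S is nullable, continue.
Add FIRST(L')\{λ} = { e, x }; L' is nullable, continue.
Every symbol is nullable, so include λ.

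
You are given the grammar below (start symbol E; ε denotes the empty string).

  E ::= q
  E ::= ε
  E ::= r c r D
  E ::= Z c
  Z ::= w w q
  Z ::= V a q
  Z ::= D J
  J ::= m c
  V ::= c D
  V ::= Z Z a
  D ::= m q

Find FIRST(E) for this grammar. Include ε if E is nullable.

{ c, m, q, r, w, ε }

E ::= q contributes {q}.
E ::= ε contributes ε.
E ::= r c r D contributes {r}.
From E ::= Z c: add FIRST(Z) = { c, m, w }.
Union: FIRST(E) = { c, m, q, r, w, ε }.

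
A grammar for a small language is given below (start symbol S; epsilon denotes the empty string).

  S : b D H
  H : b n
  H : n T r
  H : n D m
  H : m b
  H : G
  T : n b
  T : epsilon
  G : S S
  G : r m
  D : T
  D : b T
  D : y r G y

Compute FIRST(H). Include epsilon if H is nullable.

{ b, m, n, r }

H : b n contributes {b}.
H : n T r contributes {n}.
H : n D m contributes {n}.
H : m b contributes {m}.
From H : G: add FIRST(G) = { b, r }.
Union: FIRST(H) = { b, m, n, r }.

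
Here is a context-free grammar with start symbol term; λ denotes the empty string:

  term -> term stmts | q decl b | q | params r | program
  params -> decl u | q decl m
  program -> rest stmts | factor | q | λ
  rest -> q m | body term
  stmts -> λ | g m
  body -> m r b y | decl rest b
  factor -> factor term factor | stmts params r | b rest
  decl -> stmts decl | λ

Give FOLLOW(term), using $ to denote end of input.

term is the start symbol, so $ ∈ FOLLOW(term).
In term -> term stmts: add FIRST(stmts)\{λ} = { g }.
  Since stmts is nullable, also add FOLLOW(term) = { $, b, g, m, q, u }.
In rest -> body term: term is at the end, add FOLLOW(rest) = { $, b, g, m, q, u }.
In factor -> factor term factor: add FIRST(factor) = { b, g, q, u }.
Union: FOLLOW(term) = { $, b, g, m, q, u }.

{ $, b, g, m, q, u }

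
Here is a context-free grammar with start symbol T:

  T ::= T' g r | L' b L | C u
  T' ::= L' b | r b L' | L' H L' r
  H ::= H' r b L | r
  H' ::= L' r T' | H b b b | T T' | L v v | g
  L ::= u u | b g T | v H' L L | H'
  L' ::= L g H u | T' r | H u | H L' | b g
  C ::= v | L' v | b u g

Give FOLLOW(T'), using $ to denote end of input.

In T ::= T' g r: add FIRST(g r) = { g }.
In H' ::= L' r T': T' is at the end, add FOLLOW(H') = { $, b, g, r, u, v }.
In H' ::= T T': T' is at the end, add FOLLOW(H') = { $, b, g, r, u, v }.
In L' ::= T' r: add FIRST(r) = { r }.
Union: FOLLOW(T') = { $, b, g, r, u, v }.

{ $, b, g, r, u, v }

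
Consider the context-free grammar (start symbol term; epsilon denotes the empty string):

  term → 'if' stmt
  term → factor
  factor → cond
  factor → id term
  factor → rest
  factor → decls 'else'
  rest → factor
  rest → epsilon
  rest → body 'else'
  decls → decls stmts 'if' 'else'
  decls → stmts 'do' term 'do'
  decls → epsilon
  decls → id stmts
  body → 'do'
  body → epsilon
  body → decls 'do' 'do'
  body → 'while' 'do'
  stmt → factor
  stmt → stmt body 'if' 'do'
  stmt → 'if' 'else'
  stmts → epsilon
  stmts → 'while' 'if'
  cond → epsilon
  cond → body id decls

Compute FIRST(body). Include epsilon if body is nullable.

body → 'do' contributes {'do'}.
body → epsilon contributes epsilon.
From body → decls 'do' 'do': decls nullable, take FIRST(decls) ∪ {'do'} = { 'do', 'if', 'while', id }.
body → 'while' 'do' contributes {'while'}.
Union: FIRST(body) = { 'do', 'if', 'while', id, epsilon }.

{ 'do', 'if', 'while', id, epsilon }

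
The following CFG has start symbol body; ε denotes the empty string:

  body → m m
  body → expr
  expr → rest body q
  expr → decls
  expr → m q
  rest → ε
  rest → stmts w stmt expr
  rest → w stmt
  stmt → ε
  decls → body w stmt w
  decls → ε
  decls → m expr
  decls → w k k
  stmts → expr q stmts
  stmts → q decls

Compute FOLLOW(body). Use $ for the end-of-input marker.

{ $, q, w }

body is the start symbol, so $ ∈ FOLLOW(body).
In expr → rest body q: add FIRST(q) = { q }.
In decls → body w stmt w: add FIRST(w stmt w) = { w }.
Union: FOLLOW(body) = { $, q, w }.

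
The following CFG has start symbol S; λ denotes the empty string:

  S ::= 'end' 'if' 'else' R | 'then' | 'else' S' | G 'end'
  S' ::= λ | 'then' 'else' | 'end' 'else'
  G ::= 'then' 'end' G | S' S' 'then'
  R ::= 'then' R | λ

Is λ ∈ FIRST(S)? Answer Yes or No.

Nullable nonterminals: R, S'.
No production of S has an RHS whose symbols are all nullable, so S is not nullable.

No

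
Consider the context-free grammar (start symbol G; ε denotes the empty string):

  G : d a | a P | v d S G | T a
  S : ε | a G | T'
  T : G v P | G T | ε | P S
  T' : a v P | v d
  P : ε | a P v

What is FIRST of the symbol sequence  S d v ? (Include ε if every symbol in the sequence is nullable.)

{ a, d, v }

Add FIRST(S)\{ε} = { a, v }; S is nullable, continue.
d is a terminal; add {d} and stop.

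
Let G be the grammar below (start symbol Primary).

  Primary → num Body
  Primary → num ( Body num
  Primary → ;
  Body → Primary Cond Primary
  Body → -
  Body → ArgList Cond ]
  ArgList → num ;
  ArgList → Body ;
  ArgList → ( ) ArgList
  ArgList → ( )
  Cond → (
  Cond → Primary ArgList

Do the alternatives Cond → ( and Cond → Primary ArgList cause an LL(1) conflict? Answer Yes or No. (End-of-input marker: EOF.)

No

FIRST(() = { ( } and FIRST(Primary ArgList) = { ;, num }.
The FIRST sets are disjoint and neither alternative is nullable — no conflict.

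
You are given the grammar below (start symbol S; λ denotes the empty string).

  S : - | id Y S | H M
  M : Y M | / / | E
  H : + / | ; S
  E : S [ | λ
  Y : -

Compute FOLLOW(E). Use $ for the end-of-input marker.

In M : E: E is at the end, add FOLLOW(M) = { $, +, -, /, ;, [, id }.
Union: FOLLOW(E) = { $, +, -, /, ;, [, id }.

{ $, +, -, /, ;, [, id }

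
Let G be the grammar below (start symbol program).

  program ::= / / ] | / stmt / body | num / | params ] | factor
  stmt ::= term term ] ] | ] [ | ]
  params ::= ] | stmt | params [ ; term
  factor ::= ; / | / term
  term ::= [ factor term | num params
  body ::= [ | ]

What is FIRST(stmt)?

From stmt ::= term term ] ]: add FIRST(term) = { [, num }.
stmt ::= ] [ contributes {]}.
stmt ::= ] contributes {]}.
Union: FIRST(stmt) = { [, ], num }.

{ [, ], num }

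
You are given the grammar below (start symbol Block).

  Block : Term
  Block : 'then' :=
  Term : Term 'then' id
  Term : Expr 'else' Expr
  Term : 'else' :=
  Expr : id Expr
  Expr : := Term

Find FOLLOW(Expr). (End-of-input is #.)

{ #, 'else', 'then' }

In Term : Expr 'else' Expr: add FIRST('else' Expr) = { 'else' }.
In Term : Expr 'else' Expr: Expr is at the end, add FOLLOW(Term) = { #, 'else', 'then' }.
In Expr : id Expr: Expr is at the end, add FOLLOW(Expr) = { #, 'else', 'then' }.
Union: FOLLOW(Expr) = { #, 'else', 'then' }.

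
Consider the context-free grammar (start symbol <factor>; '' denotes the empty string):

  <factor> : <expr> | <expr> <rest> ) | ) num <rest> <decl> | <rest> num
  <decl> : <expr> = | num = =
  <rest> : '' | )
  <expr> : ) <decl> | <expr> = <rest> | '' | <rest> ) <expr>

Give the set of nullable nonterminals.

{ <expr>, <factor>, <rest> }

Directly nullable (have an ''-production): <rest>, <expr>.
<factor> : <expr> with every symbol nullable, so <factor> is nullable.
No other nonterminal has a production whose RHS symbols are all nullable.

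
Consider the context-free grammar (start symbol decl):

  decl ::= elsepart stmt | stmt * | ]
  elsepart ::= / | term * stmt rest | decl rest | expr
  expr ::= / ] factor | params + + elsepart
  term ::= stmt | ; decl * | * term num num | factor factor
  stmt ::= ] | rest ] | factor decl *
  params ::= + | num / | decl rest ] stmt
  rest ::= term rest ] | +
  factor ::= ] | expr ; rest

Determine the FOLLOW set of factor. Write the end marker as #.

{ *, +, /, ;, ], num }

In expr ::= / ] factor: factor is at the end, add FOLLOW(expr) = { *, +, /, ;, ], num }.
In term ::= factor factor: add FIRST(factor) = { *, +, /, ;, ], num }.
In term ::= factor factor: factor is at the end, add FOLLOW(term) = { *, +, /, ;, ], num }.
In stmt ::= factor decl *: add FIRST(decl *) = { *, +, /, ;, ], num }.
Union: FOLLOW(factor) = { *, +, /, ;, ], num }.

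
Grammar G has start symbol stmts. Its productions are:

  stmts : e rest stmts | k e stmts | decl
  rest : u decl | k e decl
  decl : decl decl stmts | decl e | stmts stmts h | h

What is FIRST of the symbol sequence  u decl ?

{ u }

u is a terminal; add {u} and stop.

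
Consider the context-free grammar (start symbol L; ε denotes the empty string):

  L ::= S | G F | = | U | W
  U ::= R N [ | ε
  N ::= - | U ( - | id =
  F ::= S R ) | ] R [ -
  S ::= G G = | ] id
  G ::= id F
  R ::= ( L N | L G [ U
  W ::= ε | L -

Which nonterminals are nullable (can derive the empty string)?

{ L, U, W }

Directly nullable (have an ε-production): U, W.
L ::= U with every symbol nullable, so L is nullable.
No other nonterminal has a production whose RHS symbols are all nullable.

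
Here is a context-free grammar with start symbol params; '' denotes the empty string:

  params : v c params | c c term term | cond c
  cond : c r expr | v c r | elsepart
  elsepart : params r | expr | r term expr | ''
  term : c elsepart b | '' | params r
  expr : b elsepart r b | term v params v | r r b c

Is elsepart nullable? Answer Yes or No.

Yes

elsepart has an ''-production, so elsepart ⇒ ''.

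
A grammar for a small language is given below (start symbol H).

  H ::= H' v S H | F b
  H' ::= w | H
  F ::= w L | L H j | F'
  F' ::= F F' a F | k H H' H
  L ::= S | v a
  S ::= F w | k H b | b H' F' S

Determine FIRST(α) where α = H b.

{ b, k, v, w }

Add FIRST(H) = { b, k, v, w }; H is not nullable, stop.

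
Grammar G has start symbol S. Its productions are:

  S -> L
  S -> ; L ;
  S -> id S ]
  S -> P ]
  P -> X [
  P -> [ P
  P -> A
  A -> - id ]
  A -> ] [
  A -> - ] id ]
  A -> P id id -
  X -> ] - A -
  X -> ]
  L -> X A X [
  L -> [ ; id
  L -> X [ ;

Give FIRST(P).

{ -, [, ] }

From P -> X [: add FIRST(X) = { ] }.
P -> [ P contributes {[}.
From P -> A: add FIRST(A) = { -, [, ] }.
Union: FIRST(P) = { -, [, ] }.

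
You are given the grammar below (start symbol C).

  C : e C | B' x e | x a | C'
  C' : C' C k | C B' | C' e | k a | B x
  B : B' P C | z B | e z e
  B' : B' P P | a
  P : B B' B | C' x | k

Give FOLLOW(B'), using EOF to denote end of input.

{ EOF, a, e, k, x, z }

In C : B' x e: add FIRST(x e) = { x }.
In C' : C B': B' is at the end, add FOLLOW(C') = { EOF, a, e, k, x, z }.
In B : B' P C: add FIRST(P C) = { a, e, k, x, z }.
In B' : B' P P: add FIRST(P P) = { a, e, k, x, z }.
In P : B B' B: add FIRST(B) = { a, e, z }.
Union: FOLLOW(B') = { EOF, a, e, k, x, z }.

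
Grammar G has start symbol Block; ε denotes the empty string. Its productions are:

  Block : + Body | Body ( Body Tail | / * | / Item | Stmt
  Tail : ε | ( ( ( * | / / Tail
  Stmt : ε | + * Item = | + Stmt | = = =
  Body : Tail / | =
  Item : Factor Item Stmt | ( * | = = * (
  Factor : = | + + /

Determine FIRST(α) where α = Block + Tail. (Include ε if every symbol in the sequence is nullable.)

{ (, +, /, = }

Add FIRST(Block)\{ε} = { (, +, /, = }; Block is nullable, continue.
+ is a terminal; add {+} and stop.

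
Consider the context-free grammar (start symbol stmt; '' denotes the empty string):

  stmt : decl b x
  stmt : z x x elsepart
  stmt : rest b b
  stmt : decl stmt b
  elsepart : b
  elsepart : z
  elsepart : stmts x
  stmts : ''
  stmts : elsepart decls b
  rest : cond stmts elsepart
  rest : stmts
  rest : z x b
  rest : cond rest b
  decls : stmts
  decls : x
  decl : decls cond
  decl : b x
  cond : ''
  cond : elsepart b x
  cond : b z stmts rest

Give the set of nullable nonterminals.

{ cond, decl, decls, rest, stmts }

Directly nullable (have an ''-production): stmts, cond.
decls : stmts with every symbol nullable, so decls is nullable.
decl : decls cond with every symbol nullable, so decl is nullable.
rest : stmts with every symbol nullable, so rest is nullable.
No other nonterminal has a production whose RHS symbols are all nullable.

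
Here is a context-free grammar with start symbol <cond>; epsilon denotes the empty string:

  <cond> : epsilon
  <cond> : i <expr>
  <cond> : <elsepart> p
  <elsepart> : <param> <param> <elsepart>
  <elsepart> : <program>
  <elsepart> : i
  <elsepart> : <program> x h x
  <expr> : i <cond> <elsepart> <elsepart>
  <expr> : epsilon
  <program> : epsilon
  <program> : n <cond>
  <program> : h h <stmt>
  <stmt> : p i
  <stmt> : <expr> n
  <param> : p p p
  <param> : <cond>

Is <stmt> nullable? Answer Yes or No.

No

Nullable nonterminals: <cond>, <elsepart>, <expr>, <param>, <program>.
No production of <stmt> has an RHS whose symbols are all nullable, so <stmt> is not nullable.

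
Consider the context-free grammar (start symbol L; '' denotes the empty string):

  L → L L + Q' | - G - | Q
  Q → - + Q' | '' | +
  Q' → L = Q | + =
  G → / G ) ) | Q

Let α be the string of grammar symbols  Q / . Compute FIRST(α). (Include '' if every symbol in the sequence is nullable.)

{ +, -, / }

Add FIRST(Q)\{''} = { +, - }; Q is nullable, continue.
/ is a terminal; add {/} and stop.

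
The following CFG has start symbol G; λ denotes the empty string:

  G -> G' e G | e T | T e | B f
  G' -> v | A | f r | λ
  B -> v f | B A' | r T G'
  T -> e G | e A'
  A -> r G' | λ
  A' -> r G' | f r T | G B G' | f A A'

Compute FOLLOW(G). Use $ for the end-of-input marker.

{ $, e, f, r, v }

G is the start symbol, so $ ∈ FOLLOW(G).
In G -> G' e G: G is at the end, add FOLLOW(G) = { $, e, f, r, v }.
In T -> e G: G is at the end, add FOLLOW(T) = { $, e, f, r, v }.
In A' -> G B G': add FIRST(B G') = { r, v }.
Union: FOLLOW(G) = { $, e, f, r, v }.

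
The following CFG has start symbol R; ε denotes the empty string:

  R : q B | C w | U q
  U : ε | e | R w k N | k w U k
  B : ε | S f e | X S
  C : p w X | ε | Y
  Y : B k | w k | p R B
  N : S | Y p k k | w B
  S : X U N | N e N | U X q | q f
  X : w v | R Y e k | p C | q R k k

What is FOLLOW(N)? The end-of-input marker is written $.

{ $, e, f, k, p, q, w }

In U : R w k N: N is at the end, add FOLLOW(U) = { e, k, p, q, w }.
In S : X U N: N is at the end, add FOLLOW(S) = { $, e, f, k, p, q, w }.
In S : N e N: add FIRST(e N) = { e }.
In S : N e N: N is at the end, add FOLLOW(S) = { $, e, f, k, p, q, w }.
Union: FOLLOW(N) = { $, e, f, k, p, q, w }.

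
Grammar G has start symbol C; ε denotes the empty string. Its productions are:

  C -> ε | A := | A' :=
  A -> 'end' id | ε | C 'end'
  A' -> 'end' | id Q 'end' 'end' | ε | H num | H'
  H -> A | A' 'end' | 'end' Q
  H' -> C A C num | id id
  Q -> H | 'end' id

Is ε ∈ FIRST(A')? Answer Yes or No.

A' has an ε-production, so A' ⇒ ε.

Yes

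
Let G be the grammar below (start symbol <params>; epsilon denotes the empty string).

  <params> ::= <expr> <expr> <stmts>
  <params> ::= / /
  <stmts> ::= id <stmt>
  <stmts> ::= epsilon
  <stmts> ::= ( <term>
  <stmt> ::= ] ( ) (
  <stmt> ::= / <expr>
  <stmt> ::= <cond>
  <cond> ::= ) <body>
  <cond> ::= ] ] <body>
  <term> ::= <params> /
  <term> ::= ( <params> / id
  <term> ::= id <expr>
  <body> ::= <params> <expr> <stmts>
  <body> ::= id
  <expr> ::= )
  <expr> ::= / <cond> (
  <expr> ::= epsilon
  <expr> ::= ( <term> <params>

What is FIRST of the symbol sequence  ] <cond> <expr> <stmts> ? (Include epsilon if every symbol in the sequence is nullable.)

] is a terminal; add {]} and stop.

{ ] }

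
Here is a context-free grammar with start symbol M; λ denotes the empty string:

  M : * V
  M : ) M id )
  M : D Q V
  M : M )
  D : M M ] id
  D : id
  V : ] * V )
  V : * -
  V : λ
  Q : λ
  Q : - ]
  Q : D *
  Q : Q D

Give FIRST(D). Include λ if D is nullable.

{ ), *, id }

From D : M M ] id: add FIRST(M) = { ), *, id }.
D : id contributes {id}.
Union: FIRST(D) = { ), *, id }.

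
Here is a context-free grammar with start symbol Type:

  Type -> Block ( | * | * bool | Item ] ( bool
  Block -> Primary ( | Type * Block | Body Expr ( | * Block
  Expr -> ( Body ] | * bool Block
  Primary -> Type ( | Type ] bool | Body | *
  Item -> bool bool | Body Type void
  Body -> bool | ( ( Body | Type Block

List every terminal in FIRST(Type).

{ (, *, bool }

From Type -> Block (: add FIRST(Block) = { (, *, bool }.
Type -> * contributes {*}.
Type -> * bool contributes {*}.
From Type -> Item ] ( bool: add FIRST(Item) = { (, *, bool }.
Union: FIRST(Type) = { (, *, bool }.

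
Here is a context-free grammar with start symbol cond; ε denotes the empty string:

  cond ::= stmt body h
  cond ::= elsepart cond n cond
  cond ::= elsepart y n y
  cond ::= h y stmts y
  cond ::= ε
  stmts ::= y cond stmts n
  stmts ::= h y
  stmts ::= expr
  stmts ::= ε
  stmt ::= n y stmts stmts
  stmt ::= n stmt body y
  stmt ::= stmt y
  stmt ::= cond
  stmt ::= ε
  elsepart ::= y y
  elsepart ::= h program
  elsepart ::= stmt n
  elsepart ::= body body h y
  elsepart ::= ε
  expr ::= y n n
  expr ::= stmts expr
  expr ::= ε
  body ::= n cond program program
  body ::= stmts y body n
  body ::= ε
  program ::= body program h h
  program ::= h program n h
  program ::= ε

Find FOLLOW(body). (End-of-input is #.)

{ h, n, y }

In cond ::= stmt body h: add FIRST(h) = { h }.
In stmt ::= n stmt body y: add FIRST(y) = { y }.
In elsepart ::= body body h y: add FIRST(body h y) = { h, n, y }.
In elsepart ::= body body h y: add FIRST(h y) = { h }.
In body ::= stmts y body n: add FIRST(n) = { n }.
In program ::= body program h h: add FIRST(program h h) = { h, n, y }.
Union: FOLLOW(body) = { h, n, y }.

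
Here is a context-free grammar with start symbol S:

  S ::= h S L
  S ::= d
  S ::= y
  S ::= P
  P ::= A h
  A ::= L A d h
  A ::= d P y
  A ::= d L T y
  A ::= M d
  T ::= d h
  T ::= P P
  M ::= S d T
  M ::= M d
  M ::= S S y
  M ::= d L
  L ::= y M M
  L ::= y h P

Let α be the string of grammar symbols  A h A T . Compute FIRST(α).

{ d, h, y }

Add FIRST(A) = { d, h, y }; A is not nullable, stop.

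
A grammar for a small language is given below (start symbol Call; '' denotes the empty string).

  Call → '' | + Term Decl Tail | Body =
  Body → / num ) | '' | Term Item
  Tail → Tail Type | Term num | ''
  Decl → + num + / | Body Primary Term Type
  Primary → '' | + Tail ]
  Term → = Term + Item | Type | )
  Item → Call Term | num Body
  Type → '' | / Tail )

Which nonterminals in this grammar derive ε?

Directly nullable (have an ''-production): Call, Body, Tail, Primary, Type.
Decl → Body Primary Term Type with every symbol nullable, so Decl is nullable.
Term → Type with every symbol nullable, so Term is nullable.
Item → Call Term with every symbol nullable, so Item is nullable.

{ Body, Call, Decl, Item, Primary, Tail, Term, Type }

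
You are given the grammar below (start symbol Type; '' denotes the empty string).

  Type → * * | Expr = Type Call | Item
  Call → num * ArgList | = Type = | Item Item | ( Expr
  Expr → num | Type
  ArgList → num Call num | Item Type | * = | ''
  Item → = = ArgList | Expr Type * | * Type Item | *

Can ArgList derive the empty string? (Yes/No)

Yes

ArgList has an ''-production, so ArgList ⇒ ''.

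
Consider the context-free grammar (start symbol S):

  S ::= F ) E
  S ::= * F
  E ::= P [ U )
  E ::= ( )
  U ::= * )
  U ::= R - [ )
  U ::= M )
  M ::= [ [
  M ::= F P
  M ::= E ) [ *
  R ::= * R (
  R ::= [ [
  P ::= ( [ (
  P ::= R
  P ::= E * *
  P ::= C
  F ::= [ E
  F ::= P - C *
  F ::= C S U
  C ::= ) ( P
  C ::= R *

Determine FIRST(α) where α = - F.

{ - }

- is a terminal; add {-} and stop.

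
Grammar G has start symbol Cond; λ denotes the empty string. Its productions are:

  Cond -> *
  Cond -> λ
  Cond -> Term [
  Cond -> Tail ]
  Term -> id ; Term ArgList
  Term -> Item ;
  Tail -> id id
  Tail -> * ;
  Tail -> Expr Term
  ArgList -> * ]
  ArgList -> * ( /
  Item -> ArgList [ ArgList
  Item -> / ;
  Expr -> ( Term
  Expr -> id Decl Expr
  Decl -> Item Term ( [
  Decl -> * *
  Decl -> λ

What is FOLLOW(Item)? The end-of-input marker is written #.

In Term -> Item ;: add FIRST(;) = { ; }.
In Decl -> Item Term ( [: add FIRST(Term ( [) = { *, /, id }.
Union: FOLLOW(Item) = { *, /, ;, id }.

{ *, /, ;, id }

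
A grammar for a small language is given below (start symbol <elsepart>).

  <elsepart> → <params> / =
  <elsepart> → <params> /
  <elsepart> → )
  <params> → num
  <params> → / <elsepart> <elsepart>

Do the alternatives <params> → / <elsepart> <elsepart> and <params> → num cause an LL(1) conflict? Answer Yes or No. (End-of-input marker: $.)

FIRST(/ <elsepart> <elsepart>) = { / } and FIRST(num) = { num }.
The FIRST sets are disjoint and neither alternative is nullable — no conflict.

No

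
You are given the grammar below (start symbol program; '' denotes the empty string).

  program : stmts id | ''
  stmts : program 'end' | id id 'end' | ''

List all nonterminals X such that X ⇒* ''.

Directly nullable (have an ''-production): program, stmts.

{ program, stmts }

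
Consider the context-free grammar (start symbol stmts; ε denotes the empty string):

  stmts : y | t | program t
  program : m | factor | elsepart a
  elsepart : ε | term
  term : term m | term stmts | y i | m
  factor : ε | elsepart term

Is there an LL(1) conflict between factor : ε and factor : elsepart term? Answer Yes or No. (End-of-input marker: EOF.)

FIRST(ε) = { ε } and FIRST(elsepart term) = { m, y }.
The first is nullable but FOLLOW(factor) = { t } is disjoint from FIRST of the second.

No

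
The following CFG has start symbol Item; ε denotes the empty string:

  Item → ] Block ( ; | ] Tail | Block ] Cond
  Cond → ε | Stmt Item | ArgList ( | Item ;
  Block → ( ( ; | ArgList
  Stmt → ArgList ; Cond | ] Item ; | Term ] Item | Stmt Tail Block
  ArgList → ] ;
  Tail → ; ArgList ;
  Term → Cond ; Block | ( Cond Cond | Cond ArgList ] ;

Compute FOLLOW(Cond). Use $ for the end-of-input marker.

{ $, (, ;, ] }

In Item → Block ] Cond: Cond is at the end, add FOLLOW(Item) = { $, (, ;, ] }.
In Stmt → ArgList ; Cond: Cond is at the end, add FOLLOW(Stmt) = { (, ;, ] }.
In Term → Cond ; Block: add FIRST(; Block) = { ; }.
In Term → ( Cond Cond: add FIRST(Cond)\{ε} = { (, ;, ] }.
  Since Cond is nullable, also add FOLLOW(Term) = { ] }.
In Term → ( Cond Cond: Cond is at the end, add FOLLOW(Term) = { ] }.
In Term → Cond ArgList ] ;: add FIRST(ArgList ] ;) = { ] }.
Union: FOLLOW(Cond) = { $, (, ;, ] }.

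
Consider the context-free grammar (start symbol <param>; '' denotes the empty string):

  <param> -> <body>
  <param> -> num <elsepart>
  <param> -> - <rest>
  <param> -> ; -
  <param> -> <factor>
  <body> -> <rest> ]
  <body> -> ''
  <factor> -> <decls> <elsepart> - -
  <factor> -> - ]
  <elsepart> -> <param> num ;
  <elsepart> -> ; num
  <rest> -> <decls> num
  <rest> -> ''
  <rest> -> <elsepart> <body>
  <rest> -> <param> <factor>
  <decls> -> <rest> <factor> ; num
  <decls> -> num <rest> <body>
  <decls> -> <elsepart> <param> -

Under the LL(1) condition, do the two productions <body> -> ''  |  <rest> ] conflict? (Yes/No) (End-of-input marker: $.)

FIRST('') = { '' } and FIRST(<rest> ]) = { -, ;, ], num }.
The first alternative is nullable and FOLLOW(<body>) = { $, -, ;, ], num } shares - with FIRST of the second — conflict.

Yes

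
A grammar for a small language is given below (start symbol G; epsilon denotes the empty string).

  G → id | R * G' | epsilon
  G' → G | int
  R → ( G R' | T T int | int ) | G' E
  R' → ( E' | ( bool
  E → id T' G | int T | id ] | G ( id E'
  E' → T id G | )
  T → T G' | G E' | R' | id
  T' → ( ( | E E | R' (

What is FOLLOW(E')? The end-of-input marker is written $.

{ (, ), *, id, int }

In R' → ( E': E' is at the end, add FOLLOW(R') = { (, ), *, id, int }.
In E → G ( id E': E' is at the end, add FOLLOW(E) = { (, ), *, id, int }.
In T → G E': E' is at the end, add FOLLOW(T) = { (, ), *, id, int }.
Union: FOLLOW(E') = { (, ), *, id, int }.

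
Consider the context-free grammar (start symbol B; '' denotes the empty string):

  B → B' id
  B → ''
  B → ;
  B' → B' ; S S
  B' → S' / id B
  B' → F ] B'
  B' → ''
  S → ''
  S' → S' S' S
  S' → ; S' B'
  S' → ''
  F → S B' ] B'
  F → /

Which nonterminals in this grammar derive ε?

{ B, B', S, S' }

Directly nullable (have an ''-production): B, B', S, S'.
No other nonterminal has a production whose RHS symbols are all nullable.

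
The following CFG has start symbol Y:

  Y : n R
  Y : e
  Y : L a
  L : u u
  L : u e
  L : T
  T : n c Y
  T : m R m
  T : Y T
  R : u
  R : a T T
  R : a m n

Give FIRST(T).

T : n c Y contributes {n}.
T : m R m contributes {m}.
From T : Y T: add FIRST(Y) = { e, m, n, u }.
Union: FIRST(T) = { e, m, n, u }.

{ e, m, n, u }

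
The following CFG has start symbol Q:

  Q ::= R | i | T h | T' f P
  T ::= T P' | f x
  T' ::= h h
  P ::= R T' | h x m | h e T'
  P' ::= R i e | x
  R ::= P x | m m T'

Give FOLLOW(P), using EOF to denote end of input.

{ EOF, x }

In Q ::= T' f P: P is at the end, add FOLLOW(Q) = { EOF }.
In R ::= P x: add FIRST(x) = { x }.
Union: FOLLOW(P) = { EOF, x }.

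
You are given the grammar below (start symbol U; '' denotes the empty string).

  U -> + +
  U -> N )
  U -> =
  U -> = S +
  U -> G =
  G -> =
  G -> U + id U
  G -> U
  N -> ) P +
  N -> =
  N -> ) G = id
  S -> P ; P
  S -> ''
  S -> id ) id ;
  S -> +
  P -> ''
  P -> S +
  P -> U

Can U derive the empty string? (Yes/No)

No

Nullable nonterminals: P, S.
No production of U has an RHS whose symbols are all nullable, so U is not nullable.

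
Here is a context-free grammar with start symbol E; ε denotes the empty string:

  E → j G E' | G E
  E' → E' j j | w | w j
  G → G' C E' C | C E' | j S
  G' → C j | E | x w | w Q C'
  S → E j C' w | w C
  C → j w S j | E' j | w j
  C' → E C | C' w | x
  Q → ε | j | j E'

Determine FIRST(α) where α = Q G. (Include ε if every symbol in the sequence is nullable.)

Add FIRST(Q)\{ε} = { j }; Q is nullable, continue.
Add FIRST(G) = { j, w, x }; G is not nullable, stop.

{ j, w, x }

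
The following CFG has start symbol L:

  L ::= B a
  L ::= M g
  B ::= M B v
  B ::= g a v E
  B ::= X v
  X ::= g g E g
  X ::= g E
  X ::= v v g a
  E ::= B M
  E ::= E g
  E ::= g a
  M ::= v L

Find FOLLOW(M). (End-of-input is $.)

{ a, g, v }

In L ::= M g: add FIRST(g) = { g }.
In B ::= M B v: add FIRST(B v) = { g, v }.
In E ::= B M: M is at the end, add FOLLOW(E) = { a, g, v }.
Union: FOLLOW(M) = { a, g, v }.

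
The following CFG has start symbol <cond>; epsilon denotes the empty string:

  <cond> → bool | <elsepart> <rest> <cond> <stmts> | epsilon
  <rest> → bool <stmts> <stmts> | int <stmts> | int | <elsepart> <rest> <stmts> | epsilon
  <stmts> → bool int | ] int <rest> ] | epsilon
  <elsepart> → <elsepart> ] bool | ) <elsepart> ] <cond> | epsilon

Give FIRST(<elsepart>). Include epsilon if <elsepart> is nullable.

From <elsepart> → <elsepart> ] bool: <elsepart> nullable, take FIRST(<elsepart>) ∪ {]} = { ), ] }.
<elsepart> → ) <elsepart> ] <cond> contributes {)}.
<elsepart> → epsilon contributes epsilon.
Union: FIRST(<elsepart>) = { ), ], epsilon }.

{ ), ], epsilon }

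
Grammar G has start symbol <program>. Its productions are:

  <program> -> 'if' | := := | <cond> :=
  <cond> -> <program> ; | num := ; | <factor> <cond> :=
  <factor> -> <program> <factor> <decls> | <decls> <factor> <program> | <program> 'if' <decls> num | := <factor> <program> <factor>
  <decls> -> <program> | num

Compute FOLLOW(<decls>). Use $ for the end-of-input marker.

{ 'if', :=, num }

In <factor> -> <program> <factor> <decls>: <decls> is at the end, add FOLLOW(<factor>) = { 'if', :=, num }.
In <factor> -> <decls> <factor> <program>: add FIRST(<factor> <program>) = { 'if', :=, num }.
In <factor> -> <program> 'if' <decls> num: add FIRST(num) = { num }.
Union: FOLLOW(<decls>) = { 'if', :=, num }.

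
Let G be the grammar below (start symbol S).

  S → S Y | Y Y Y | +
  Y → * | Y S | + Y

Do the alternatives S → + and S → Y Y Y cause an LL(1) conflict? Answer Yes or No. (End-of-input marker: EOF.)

FIRST(+) = { + } and FIRST(Y Y Y) = { *, + }.
Both contain +, so the two alternatives are not disjoint — LL(1) conflict.

Yes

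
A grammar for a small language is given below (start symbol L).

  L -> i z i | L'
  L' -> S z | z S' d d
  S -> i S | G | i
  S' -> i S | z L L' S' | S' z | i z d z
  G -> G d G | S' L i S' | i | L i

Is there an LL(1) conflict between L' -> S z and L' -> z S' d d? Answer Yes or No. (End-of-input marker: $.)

FIRST(S z) = { i, z } and FIRST(z S' d d) = { z }.
Both contain z, so the two alternatives are not disjoint — LL(1) conflict.

Yes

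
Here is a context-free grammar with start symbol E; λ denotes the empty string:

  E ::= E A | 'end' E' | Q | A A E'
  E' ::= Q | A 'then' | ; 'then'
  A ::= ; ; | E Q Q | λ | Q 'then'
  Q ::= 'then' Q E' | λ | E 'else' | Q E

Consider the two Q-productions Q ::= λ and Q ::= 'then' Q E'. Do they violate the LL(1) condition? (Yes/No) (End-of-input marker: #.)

Yes

FIRST(λ) = { λ } and FIRST('then' Q E') = { 'then' }.
The first alternative is nullable and FOLLOW(Q) = { #, 'else', 'end', 'then', ; } shares 'then' with FIRST of the second — conflict.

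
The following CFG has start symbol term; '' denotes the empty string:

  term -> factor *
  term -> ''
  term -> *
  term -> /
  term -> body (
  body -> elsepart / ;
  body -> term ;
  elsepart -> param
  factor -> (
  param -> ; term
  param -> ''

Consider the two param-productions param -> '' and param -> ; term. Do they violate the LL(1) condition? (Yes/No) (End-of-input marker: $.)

No

FIRST('') = { '' } and FIRST(; term) = { ; }.
The first is nullable but FOLLOW(param) = { / } is disjoint from FIRST of the second.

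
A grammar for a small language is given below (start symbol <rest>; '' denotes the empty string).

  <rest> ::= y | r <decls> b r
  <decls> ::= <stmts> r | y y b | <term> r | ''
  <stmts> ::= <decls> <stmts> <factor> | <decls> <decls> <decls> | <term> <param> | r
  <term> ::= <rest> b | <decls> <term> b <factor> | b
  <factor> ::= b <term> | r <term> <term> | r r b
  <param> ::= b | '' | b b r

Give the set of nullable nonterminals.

Directly nullable (have an ''-production): <decls>, <param>.
<stmts> ::= <decls> <decls> <decls> with every symbol nullable, so <stmts> is nullable.
No other nonterminal has a production whose RHS symbols are all nullable.

{ <decls>, <param>, <stmts> }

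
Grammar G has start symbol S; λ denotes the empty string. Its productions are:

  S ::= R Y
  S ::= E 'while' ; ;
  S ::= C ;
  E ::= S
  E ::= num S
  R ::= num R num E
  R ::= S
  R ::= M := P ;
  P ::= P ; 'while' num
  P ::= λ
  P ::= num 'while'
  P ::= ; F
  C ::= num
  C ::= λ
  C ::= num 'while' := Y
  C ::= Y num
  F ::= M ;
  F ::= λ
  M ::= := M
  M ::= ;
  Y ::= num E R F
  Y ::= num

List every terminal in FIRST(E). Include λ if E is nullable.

{ :=, ;, num }

From E ::= S: add FIRST(S) = { :=, ;, num }.
E ::= num S contributes {num}.
Union: FIRST(E) = { :=, ;, num }.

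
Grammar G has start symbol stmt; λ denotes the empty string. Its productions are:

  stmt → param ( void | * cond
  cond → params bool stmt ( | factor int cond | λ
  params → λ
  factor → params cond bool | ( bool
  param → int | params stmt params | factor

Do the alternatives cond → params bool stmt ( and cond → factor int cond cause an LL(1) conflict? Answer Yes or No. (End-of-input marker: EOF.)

Yes

FIRST(params bool stmt () = { bool } and FIRST(factor int cond) = { (, bool }.
Both contain bool, so the two alternatives are not disjoint — LL(1) conflict.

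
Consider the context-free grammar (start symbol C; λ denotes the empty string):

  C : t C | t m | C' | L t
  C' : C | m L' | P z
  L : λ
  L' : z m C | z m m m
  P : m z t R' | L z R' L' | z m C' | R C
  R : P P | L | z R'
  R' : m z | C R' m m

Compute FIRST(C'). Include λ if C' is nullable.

From C' : C: add FIRST(C) = { m, t, z }.
C' : m L' contributes {m}.
From C' : P z: add FIRST(P) = { m, t, z }.
Union: FIRST(C') = { m, t, z }.

{ m, t, z }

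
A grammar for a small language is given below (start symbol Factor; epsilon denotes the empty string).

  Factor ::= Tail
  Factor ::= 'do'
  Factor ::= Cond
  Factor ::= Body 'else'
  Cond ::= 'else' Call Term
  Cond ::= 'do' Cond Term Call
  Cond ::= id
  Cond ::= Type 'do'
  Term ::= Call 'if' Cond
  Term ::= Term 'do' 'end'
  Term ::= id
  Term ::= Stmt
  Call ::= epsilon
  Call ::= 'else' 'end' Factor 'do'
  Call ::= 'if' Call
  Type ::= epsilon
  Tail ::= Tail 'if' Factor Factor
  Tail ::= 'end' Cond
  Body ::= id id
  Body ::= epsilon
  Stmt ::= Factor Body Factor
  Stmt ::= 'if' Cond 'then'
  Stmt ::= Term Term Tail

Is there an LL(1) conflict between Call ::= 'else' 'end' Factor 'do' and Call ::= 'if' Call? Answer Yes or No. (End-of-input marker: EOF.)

No

FIRST('else' 'end' Factor 'do') = { 'else' } and FIRST('if' Call) = { 'if' }.
The FIRST sets are disjoint and neither alternative is nullable — no conflict.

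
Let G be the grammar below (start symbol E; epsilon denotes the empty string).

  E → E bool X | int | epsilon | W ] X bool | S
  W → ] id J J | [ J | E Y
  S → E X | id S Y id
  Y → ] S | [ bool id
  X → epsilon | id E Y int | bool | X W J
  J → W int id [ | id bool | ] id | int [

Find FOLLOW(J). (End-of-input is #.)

{ #, [, ], bool, id, int }

In W → ] id J J: add FIRST(J) = { [, ], bool, id, int }.
In W → ] id J J: J is at the end, add FOLLOW(W) = { [, ], bool, id, int }.
In W → [ J: J is at the end, add FOLLOW(W) = { [, ], bool, id, int }.
In X → X W J: J is at the end, add FOLLOW(X) = { #, [, ], bool, id, int }.
Union: FOLLOW(J) = { #, [, ], bool, id, int }.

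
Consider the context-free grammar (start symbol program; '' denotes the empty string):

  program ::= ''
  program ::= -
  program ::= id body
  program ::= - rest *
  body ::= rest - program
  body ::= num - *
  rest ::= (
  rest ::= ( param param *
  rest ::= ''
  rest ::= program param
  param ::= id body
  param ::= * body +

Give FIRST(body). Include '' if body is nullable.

From body ::= rest - program: rest nullable, take FIRST(rest) ∪ {-} = { (, *, -, id }.
body ::= num - * contributes {num}.
Union: FIRST(body) = { (, *, -, id, num }.

{ (, *, -, id, num }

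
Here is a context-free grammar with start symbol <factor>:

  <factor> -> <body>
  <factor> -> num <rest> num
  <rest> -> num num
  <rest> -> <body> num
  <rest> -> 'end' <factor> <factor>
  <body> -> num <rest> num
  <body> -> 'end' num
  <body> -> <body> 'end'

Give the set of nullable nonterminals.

{ } (none)

No nonterminal has an empty production or an RHS whose symbols are all nullable.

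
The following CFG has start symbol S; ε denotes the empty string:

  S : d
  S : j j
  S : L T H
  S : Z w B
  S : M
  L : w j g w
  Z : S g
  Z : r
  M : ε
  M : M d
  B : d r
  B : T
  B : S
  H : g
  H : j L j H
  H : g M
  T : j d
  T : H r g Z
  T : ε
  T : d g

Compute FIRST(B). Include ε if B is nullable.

{ d, g, j, r, w, ε }

B : d r contributes {d}.
From B : T: add FIRST(T) = { d, g, j, ε } (including ε since T is nullable).
From B : S: add FIRST(S) = { d, g, j, r, w, ε } (including ε since S is nullable).
Union: FIRST(B) = { d, g, j, r, w, ε }.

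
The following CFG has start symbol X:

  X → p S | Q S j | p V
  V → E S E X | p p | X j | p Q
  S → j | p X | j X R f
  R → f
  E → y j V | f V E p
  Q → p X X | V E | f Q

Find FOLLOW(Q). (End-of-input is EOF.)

{ EOF, f, j, p, y }

In X → Q S j: add FIRST(S j) = { j, p }.
In V → p Q: Q is at the end, add FOLLOW(V) = { EOF, f, j, p, y }.
In Q → f Q: Q is at the end, add FOLLOW(Q) = { EOF, f, j, p, y }.
Union: FOLLOW(Q) = { EOF, f, j, p, y }.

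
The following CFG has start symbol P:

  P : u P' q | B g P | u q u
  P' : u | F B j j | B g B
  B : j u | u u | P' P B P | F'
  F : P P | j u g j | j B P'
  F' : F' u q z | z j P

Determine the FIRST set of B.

B : j u contributes {j}.
B : u u contributes {u}.
From B : P' P B P: add FIRST(P') = { j, u, z }.
From B : F': add FIRST(F') = { z }.
Union: FIRST(B) = { j, u, z }.

{ j, u, z }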